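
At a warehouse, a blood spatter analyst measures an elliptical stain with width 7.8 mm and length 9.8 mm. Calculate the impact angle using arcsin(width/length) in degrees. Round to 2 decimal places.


Blood spatter impact angle calculation:
width / length = 7.8 / 9.8 = 0.795918
angle = arcsin(0.795918)
angle = 52.74 degrees

52.74


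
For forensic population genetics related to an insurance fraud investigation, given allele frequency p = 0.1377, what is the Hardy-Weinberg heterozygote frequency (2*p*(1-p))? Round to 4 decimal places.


Hardy-Weinberg heterozygote frequency:
q = 1 - p = 1 - 0.1377 = 0.8623
2pq = 2 * 0.1377 * 0.8623 = 0.2375

0.2375


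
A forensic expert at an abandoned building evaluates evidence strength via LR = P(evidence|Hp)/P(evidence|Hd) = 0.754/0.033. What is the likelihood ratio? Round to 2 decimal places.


Likelihood ratio calculation:
LR = P(E|Hp) / P(E|Hd)
LR = 0.754 / 0.033
LR = 22.85

22.85


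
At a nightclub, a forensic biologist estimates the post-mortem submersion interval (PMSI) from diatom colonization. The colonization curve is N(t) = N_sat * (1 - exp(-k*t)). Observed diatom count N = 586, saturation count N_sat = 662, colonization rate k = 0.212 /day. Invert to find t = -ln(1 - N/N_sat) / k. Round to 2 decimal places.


PMSI from diatom colonization curve:
N / N_sat = 586 / 662 = 0.885196
1 - N/N_sat = 0.114804
ln(1 - N/N_sat) = -2.164529
t = -ln(1 - N/N_sat) / k = -(-2.164529) / 0.212 = 10.21 days

10.21


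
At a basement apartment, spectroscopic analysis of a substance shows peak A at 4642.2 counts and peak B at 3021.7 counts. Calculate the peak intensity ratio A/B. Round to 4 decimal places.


Spectral peak ratio:
Peak A = 4642.2 counts
Peak B = 3021.7 counts
Ratio = 4642.2 / 3021.7 = 1.5363

1.5363


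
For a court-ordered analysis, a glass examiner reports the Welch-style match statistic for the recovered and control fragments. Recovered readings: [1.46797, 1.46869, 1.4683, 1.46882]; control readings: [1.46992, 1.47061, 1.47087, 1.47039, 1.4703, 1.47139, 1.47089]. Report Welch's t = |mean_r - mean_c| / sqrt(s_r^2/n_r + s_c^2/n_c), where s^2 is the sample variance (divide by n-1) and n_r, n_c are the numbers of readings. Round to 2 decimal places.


Welch's t-criterion for glass RI comparison:
Recovered mean = sum / n_r = 5.87378 / 4 = 1.468445
Control mean = sum / n_c = 10.29437 / 7 = 1.4706243
Recovered sample variance s_r^2 = 1.491e-07
Control sample variance s_c^2 = 2.28929e-07
Welch SE (unpooled) = sqrt(s_r^2/n_r + s_c^2/n_c) = sqrt(3.7275e-08 + 3.27041e-08) = sqrt(6.99791e-08) = 0.000264536
|mean_r - mean_c| = 0.00217929
t = 0.00217929 / 0.000264536 = 8.24

8.24


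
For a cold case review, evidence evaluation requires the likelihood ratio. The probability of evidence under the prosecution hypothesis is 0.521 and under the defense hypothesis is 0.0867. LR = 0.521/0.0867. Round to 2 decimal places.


Likelihood ratio calculation:
LR = P(E|Hp) / P(E|Hd)
LR = 0.521 / 0.0867
LR = 6.01

6.01


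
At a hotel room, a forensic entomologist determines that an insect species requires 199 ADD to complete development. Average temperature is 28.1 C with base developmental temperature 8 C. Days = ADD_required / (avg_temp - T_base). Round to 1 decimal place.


Insect development time:
Effective temperature = avg_temp - T_base = 28.1 - 8 = 20.1 C
Days = ADD / effective_temp = 199 / 20.1 = 9.9 days

9.9


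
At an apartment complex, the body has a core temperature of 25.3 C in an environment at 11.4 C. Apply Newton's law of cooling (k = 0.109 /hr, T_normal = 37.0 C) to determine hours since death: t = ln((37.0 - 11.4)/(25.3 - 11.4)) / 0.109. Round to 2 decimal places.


Using Newton's law of cooling:
t = ln((T_normal - T_ambient) / (T_body - T_ambient)) / k
T_normal - T_ambient = 25.6
T_body - T_ambient = 13.9
Ratio = 1.841727
ln(ratio) = 0.610704
t = 0.610704 / 0.109 = 5.60 hours

5.60


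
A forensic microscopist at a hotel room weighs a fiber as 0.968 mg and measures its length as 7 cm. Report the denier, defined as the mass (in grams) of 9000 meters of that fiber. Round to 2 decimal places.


Denier calculation:
Mass in grams = 0.968 mg / 1000 = 0.000968 g
Length in meters = 7 cm / 100 = 0.07 m
Linear density = mass / length = 0.000968 / 0.07 = 0.01382857 g/m
Denier = (g/m) * 9000 = 0.01382857 * 9000 = 124.46

124.46


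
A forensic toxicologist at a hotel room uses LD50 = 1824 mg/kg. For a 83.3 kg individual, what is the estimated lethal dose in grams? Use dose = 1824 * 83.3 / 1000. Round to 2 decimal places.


Lethal dose calculation:
Lethal dose = LD50 * body_weight / 1000
= 1824 * 83.3 / 1000
= 151939.2 / 1000
= 151.94 g

151.94


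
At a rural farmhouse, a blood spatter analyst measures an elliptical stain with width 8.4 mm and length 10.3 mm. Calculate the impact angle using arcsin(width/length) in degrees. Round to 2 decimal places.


Blood spatter impact angle calculation:
width / length = 8.4 / 10.3 = 0.815534
angle = arcsin(0.815534)
angle = 54.64 degrees

54.64


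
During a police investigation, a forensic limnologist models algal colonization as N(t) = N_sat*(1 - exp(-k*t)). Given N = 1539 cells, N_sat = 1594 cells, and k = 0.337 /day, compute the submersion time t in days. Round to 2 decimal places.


PMSI from diatom colonization curve:
N / N_sat = 1539 / 1594 = 0.965496
1 - N/N_sat = 0.034504
ln(1 - N/N_sat) = -3.36668
t = -ln(1 - N/N_sat) / k = -(-3.36668) / 0.337 = 9.99 days

9.99


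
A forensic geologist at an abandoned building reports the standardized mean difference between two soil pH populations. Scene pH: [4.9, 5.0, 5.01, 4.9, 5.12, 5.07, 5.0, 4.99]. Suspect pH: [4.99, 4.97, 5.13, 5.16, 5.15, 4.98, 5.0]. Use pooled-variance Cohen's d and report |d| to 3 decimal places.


Pooled-variance Cohen's d for soil pH comparison:
Scene mean = 39.99 / 8 = 4.99875
Suspect mean = 35.38 / 7 = 5.054286
Scene sample variance s_s^2 = 0.005641
Suspect sample variance s_c^2 = 0.007629
Pooled variance = ((n_s-1)*s_s^2 + (n_c-1)*s_c^2) / (n_s + n_c - 2) = 0.006558
Pooled SD = sqrt(0.006558) = 0.080981
Mean difference = -0.055536
|d| = |-0.055536| / 0.080981 = 0.686

0.686


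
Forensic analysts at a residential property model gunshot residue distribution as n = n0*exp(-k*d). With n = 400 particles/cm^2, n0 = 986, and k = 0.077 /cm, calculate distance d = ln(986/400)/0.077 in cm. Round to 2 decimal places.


GSR distance calculation:
n0/n = 986 / 400 = 2.465
ln(n0/n) = 0.902192
d = 0.902192 / 0.077 = 11.72 cm

11.72


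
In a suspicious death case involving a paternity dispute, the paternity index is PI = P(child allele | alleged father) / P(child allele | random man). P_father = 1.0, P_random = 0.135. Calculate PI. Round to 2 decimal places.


Paternity Index calculation:
PI = P(allele|father) / P(allele|random)
PI = 1.0 / 0.135
PI = 7.41

7.41


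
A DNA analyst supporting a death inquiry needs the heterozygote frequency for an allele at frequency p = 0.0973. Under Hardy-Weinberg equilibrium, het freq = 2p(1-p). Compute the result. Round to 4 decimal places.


Hardy-Weinberg heterozygote frequency:
q = 1 - p = 1 - 0.0973 = 0.9027
2pq = 2 * 0.0973 * 0.9027 = 0.1757

0.1757


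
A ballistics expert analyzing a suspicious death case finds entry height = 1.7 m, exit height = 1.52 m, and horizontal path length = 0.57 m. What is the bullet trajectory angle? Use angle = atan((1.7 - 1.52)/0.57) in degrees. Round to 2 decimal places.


Bullet trajectory angle:
Height difference = 1.7 - 1.52 = 0.18 m
angle = atan(0.18 / 0.57)
angle = atan(0.315789)
angle = 17.53 degrees

17.53


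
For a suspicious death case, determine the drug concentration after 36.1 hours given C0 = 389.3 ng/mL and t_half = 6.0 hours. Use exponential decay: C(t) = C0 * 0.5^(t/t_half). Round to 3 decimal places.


Drug concentration decay:
Number of half-lives = t / t_half = 36.1 / 6.0 = 6.016667
Decay factor = 0.5^6.016667 = 0.01544553
C(t) = 389.3 * 0.01544553 = 6.013 ng/mL

6.013


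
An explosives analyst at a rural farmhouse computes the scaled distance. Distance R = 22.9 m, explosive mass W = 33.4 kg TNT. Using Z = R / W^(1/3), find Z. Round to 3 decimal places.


Scaled distance calculation:
W^(1/3) = 33.4^(1/3) = 3.220442
Z = R / W^(1/3) = 22.9 / 3.220442
Z = 7.111 m/kg^(1/3)

7.111


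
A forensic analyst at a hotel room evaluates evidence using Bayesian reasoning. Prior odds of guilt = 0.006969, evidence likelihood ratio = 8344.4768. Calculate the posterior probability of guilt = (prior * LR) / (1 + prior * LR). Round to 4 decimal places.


Bayesian evidence evaluation:
Posterior odds = prior_odds * LR = 0.006969 * 8344.4768 = 58.15266
Posterior probability = posterior_odds / (1 + posterior_odds)
= 58.15266 / (1 + 58.15266)
= 58.15266 / 59.15266
= 0.9831

0.9831


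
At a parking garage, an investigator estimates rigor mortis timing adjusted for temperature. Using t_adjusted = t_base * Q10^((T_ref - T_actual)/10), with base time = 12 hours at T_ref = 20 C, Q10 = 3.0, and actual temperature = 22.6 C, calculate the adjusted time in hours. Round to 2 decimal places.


Rigor mortis time adjustment:
Exponent = (T_ref - T_actual) / 10 = (20 - 22.6) / 10 = -0.26
Q10 factor = 3.0^-0.26 = 0.75153
t_adjusted = 12 * 0.75153 = 9.02 hours

9.02


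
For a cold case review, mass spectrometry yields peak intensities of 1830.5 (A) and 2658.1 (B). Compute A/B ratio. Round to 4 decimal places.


Spectral peak ratio:
Peak A = 1830.5 counts
Peak B = 2658.1 counts
Ratio = 1830.5 / 2658.1 = 0.6886

0.6886


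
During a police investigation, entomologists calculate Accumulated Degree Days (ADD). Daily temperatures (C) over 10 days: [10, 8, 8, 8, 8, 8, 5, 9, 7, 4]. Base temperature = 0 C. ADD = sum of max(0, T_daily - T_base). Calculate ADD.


Computing ADD day by day:
Day 1: max(0, 10 - 0) = 10
Day 2: max(0, 8 - 0) = 8
Day 3: max(0, 8 - 0) = 8
Day 4: max(0, 8 - 0) = 8
Day 5: max(0, 8 - 0) = 8
Day 6: max(0, 8 - 0) = 8
Day 7: max(0, 5 - 0) = 5
Day 8: max(0, 9 - 0) = 9
Day 9: max(0, 7 - 0) = 7
Day 10: max(0, 4 - 0) = 4
Total ADD = 75

75


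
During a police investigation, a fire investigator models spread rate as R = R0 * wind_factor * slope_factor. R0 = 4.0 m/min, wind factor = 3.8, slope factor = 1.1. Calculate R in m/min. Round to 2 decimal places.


Fire spread rate calculation:
R = R0 * wind_factor * slope_factor
= 4.0 * 3.8 * 1.1
= 15.2 * 1.1
= 16.72 m/min

16.72


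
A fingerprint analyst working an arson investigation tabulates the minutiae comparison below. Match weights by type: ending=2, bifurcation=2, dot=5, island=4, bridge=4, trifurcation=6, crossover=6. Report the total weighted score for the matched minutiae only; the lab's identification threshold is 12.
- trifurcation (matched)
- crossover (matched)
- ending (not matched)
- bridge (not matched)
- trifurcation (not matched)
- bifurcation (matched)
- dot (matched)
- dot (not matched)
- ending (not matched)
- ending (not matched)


Weighted minutiae match score:
  trifurcation: matched, +6 (running total 6)
  crossover: matched, +6 (running total 12)
  ending: not matched, +0
  bridge: not matched, +0
  trifurcation: not matched, +0
  bifurcation: matched, +2 (running total 14)
  dot: matched, +5 (running total 19)
  dot: not matched, +0
  ending: not matched, +0
  ending: not matched, +0
Total score = 19
Threshold = 12; verdict = identification

19


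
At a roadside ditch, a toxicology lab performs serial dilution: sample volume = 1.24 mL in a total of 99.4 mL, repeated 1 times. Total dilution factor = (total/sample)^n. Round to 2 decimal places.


Dilution factor calculation:
Single dilution = V_total / V_sample = 99.4 / 1.24 ≈ 80.16129
Number of dilutions = 1
Total DF = (99.4 / 1.24)^1 (full precision, rounded at the end) = 80.16

80.16


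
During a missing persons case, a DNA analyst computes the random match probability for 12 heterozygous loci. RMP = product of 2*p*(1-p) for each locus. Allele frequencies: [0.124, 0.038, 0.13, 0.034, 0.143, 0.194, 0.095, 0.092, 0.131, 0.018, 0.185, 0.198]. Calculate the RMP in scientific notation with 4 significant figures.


Computing RMP for 12 loci:
Locus 1: 2 * 0.124 * 0.876 = 0.217248
Locus 2: 2 * 0.038 * 0.962 = 0.073112
Locus 3: 2 * 0.13 * 0.87 = 0.2262
Locus 4: 2 * 0.034 * 0.966 = 0.065688
Locus 5: 2 * 0.143 * 0.857 = 0.245102
Locus 6: 2 * 0.194 * 0.806 = 0.312728
Locus 7: 2 * 0.095 * 0.905 = 0.17195
Locus 8: 2 * 0.092 * 0.908 = 0.167072
Locus 9: 2 * 0.131 * 0.869 = 0.227678
Locus 10: 2 * 0.018 * 0.982 = 0.035352
Locus 11: 2 * 0.185 * 0.815 = 0.30155
Locus 12: 2 * 0.198 * 0.802 = 0.317592
RMP = 4.006e-10

4.006e-10


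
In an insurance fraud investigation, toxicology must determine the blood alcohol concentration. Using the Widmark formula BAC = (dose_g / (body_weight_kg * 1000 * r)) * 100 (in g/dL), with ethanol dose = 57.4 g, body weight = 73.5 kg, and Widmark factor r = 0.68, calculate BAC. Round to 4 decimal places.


Applying the Widmark formula:
BAC = (dose_g / (body_wt * 1000 * r)) * 100
Denominator = 73.5 * 1000 * 0.68 = 49980
BAC = (57.4 / 49980) * 100
BAC = 0.1148 g/dL

0.1148


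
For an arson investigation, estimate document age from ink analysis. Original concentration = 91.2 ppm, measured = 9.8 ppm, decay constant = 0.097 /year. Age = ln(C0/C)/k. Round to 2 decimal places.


Document age estimation:
C0/C = 91.2 / 9.8 = 9.306122
ln(C0/C) = 2.230672
t = 2.230672 / 0.097 = 23.00 years

23.00


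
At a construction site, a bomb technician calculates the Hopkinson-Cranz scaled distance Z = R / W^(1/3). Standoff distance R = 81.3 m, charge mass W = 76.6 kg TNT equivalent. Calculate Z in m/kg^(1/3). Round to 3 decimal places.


Scaled distance calculation:
W^(1/3) = 76.6^(1/3) = 4.246941
Z = R / W^(1/3) = 81.3 / 4.246941
Z = 19.143 m/kg^(1/3)

19.143


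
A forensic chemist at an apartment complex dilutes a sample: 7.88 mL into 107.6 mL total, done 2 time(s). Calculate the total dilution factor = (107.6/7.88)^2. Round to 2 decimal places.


Dilution factor calculation:
Single dilution = V_total / V_sample = 107.6 / 7.88 ≈ 13.654822
Number of dilutions = 2
Total DF = (107.6 / 7.88)^2 (full precision, rounded at the end) = 186.45

186.45


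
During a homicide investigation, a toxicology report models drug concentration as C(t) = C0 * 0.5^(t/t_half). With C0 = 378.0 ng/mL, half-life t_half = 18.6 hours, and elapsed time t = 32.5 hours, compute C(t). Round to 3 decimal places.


Drug concentration decay:
Number of half-lives = t / t_half = 32.5 / 18.6 = 1.747312
Decay factor = 0.5^1.747312 = 0.29785622
C(t) = 378.0 * 0.29785622 = 112.590 ng/mL

112.590


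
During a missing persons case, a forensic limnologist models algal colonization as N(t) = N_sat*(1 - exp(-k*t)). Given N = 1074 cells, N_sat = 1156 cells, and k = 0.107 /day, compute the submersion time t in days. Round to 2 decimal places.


PMSI from diatom colonization curve:
N / N_sat = 1074 / 1156 = 0.929066
1 - N/N_sat = 0.070934
ln(1 - N/N_sat) = -2.646005
t = -ln(1 - N/N_sat) / k = -(-2.646005) / 0.107 = 24.73 days

24.73


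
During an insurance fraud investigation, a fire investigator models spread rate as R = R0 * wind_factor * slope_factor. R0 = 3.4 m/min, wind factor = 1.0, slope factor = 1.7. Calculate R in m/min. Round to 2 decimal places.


Fire spread rate calculation:
R = R0 * wind_factor * slope_factor
= 3.4 * 1.0 * 1.7
= 3.4 * 1.7
= 5.78 m/min

5.78


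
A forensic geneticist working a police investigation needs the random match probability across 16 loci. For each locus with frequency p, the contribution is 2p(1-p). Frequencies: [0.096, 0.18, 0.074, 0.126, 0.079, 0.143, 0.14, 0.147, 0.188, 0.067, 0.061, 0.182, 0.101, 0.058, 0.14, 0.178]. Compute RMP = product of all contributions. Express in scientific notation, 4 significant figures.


Computing RMP for 16 loci:
Locus 1: 2 * 0.096 * 0.904 = 0.173568
Locus 2: 2 * 0.18 * 0.82 = 0.2952
Locus 3: 2 * 0.074 * 0.926 = 0.137048
Locus 4: 2 * 0.126 * 0.874 = 0.220248
Locus 5: 2 * 0.079 * 0.921 = 0.145518
Locus 6: 2 * 0.143 * 0.857 = 0.245102
Locus 7: 2 * 0.14 * 0.86 = 0.2408
Locus 8: 2 * 0.147 * 0.853 = 0.250782
Locus 9: 2 * 0.188 * 0.812 = 0.305312
Locus 10: 2 * 0.067 * 0.933 = 0.125022
Locus 11: 2 * 0.061 * 0.939 = 0.114558
Locus 12: 2 * 0.182 * 0.818 = 0.297752
Locus 13: 2 * 0.101 * 0.899 = 0.181598
Locus 14: 2 * 0.058 * 0.942 = 0.109272
Locus 15: 2 * 0.14 * 0.86 = 0.2408
Locus 16: 2 * 0.178 * 0.822 = 0.292632
RMP = 6.065e-12

6.065e-12


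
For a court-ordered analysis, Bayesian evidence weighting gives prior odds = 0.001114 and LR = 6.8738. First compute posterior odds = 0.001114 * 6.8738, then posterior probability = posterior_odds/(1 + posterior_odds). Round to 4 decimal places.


Bayesian evidence evaluation:
Posterior odds = prior_odds * LR = 0.001114 * 6.8738 = 0.007657413
Posterior probability = posterior_odds / (1 + posterior_odds)
= 0.007657413 / (1 + 0.007657413)
= 0.007657413 / 1.007657413
= 0.0076

0.0076


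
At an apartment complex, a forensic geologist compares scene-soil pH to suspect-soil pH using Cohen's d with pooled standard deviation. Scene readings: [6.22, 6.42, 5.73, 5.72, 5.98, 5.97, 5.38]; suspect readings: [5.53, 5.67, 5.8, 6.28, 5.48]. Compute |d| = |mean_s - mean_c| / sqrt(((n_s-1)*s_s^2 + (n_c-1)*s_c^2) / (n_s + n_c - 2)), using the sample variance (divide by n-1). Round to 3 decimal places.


Pooled-variance Cohen's d for soil pH comparison:
Scene mean = 41.42 / 7 = 5.917143
Suspect mean = 28.76 / 5 = 5.752
Scene sample variance s_s^2 = 0.118957
Suspect sample variance s_c^2 = 0.10277
Pooled variance = ((n_s-1)*s_s^2 + (n_c-1)*s_c^2) / (n_s + n_c - 2) = 0.112482
Pooled SD = sqrt(0.112482) = 0.335383
Mean difference = 0.165143
|d| = |0.165143| / 0.335383 = 0.492

0.492


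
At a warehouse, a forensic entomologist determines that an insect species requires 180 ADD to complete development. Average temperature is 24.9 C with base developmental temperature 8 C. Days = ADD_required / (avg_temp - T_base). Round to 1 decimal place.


Insect development time:
Effective temperature = avg_temp - T_base = 24.9 - 8 = 16.9 C
Days = ADD / effective_temp = 180 / 16.9 = 10.7 days

10.7


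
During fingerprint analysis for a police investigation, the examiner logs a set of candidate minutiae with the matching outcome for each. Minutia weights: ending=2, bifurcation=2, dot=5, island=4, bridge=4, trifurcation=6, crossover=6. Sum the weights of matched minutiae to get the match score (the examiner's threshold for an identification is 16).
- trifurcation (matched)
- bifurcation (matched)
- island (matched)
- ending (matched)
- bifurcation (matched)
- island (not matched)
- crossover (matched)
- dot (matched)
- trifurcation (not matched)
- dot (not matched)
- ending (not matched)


Weighted minutiae match score:
  trifurcation: matched, +6 (running total 6)
  bifurcation: matched, +2 (running total 8)
  island: matched, +4 (running total 12)
  ending: matched, +2 (running total 14)
  bifurcation: matched, +2 (running total 16)
  island: not matched, +0
  crossover: matched, +6 (running total 22)
  dot: matched, +5 (running total 27)
  trifurcation: not matched, +0
  dot: not matched, +0
  ending: not matched, +0
Total score = 27
Threshold = 16; verdict = identification

27


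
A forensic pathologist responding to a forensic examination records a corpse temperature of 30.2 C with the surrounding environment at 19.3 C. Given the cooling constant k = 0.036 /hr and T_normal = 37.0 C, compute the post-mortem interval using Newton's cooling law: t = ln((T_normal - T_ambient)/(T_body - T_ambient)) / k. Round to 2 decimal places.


Using Newton's law of cooling:
t = ln((T_normal - T_ambient) / (T_body - T_ambient)) / k
T_normal - T_ambient = 17.7
T_body - T_ambient = 10.9
Ratio = 1.623853
ln(ratio) = 0.484802
t = 0.484802 / 0.036 = 13.47 hours

13.47


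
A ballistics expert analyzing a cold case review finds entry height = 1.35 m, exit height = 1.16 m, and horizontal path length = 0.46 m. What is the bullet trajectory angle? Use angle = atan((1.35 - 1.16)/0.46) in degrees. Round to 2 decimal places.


Bullet trajectory angle:
Height difference = 1.35 - 1.16 = 0.19 m
angle = atan(0.19 / 0.46)
angle = atan(0.413043)
angle = 22.44 degrees

22.44


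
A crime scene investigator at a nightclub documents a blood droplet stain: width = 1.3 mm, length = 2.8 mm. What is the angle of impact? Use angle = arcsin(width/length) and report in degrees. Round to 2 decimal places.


Blood spatter impact angle calculation:
width / length = 1.3 / 2.8 = 0.464286
angle = arcsin(0.464286)
angle = 27.66 degrees

27.66


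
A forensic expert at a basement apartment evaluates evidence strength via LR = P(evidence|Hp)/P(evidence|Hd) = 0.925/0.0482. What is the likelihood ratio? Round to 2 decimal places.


Likelihood ratio calculation:
LR = P(E|Hp) / P(E|Hd)
LR = 0.925 / 0.0482
LR = 19.19

19.19


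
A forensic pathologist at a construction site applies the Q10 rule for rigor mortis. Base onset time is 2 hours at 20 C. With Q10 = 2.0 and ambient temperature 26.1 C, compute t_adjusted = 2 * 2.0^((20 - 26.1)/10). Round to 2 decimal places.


Rigor mortis time adjustment:
Exponent = (T_ref - T_actual) / 10 = (20 - 26.1) / 10 = -0.61
Q10 factor = 2.0^-0.61 = 0.6552
t_adjusted = 2 * 0.6552 = 1.31 hours

1.31


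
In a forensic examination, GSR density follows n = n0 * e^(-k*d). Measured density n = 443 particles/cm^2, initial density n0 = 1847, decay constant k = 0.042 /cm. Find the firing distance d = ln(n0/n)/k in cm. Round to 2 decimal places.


GSR distance calculation:
n0/n = 1847 / 443 = 4.1693
ln(n0/n) = 1.427748
d = 1.427748 / 0.042 = 33.99 cm

33.99


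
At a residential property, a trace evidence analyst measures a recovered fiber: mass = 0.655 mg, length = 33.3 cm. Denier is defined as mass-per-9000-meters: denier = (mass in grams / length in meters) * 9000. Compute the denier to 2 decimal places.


Denier calculation:
Mass in grams = 0.655 mg / 1000 = 0.000655 g
Length in meters = 33.3 cm / 100 = 0.333 m
Linear density = mass / length = 0.000655 / 0.333 = 0.00196697 g/m
Denier = (g/m) * 9000 = 0.00196697 * 9000 = 17.70

17.70


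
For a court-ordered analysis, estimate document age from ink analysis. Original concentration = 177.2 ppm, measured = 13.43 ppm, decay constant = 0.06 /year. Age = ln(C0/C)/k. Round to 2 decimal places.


Document age estimation:
C0/C = 177.2 / 13.43 = 13.194341
ln(C0/C) = 2.579788
t = 2.579788 / 0.06 = 43.00 years

43.00


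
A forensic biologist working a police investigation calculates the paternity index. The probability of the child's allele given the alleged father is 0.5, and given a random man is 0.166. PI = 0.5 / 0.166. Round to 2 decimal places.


Paternity Index calculation:
PI = P(allele|father) / P(allele|random)
PI = 0.5 / 0.166
PI = 3.01

3.01


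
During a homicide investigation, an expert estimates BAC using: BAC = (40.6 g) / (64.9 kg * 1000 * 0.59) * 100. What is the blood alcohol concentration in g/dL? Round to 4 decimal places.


Applying the Widmark formula:
BAC = (dose_g / (body_wt * 1000 * r)) * 100
Denominator = 64.9 * 1000 * 0.59 = 38291
BAC = (40.6 / 38291) * 100
BAC = 0.1060 g/dL

0.1060


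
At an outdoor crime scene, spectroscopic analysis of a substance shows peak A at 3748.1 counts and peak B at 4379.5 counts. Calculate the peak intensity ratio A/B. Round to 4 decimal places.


Spectral peak ratio:
Peak A = 3748.1 counts
Peak B = 4379.5 counts
Ratio = 3748.1 / 4379.5 = 0.8558

0.8558


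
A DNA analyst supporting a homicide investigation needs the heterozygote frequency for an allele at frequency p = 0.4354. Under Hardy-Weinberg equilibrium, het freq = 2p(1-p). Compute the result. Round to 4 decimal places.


Hardy-Weinberg heterozygote frequency:
q = 1 - p = 1 - 0.4354 = 0.5646
2pq = 2 * 0.4354 * 0.5646 = 0.4917

0.4917


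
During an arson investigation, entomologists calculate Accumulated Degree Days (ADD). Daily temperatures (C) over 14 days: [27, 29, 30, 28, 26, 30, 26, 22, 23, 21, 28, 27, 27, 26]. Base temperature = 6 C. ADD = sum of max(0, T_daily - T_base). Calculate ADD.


Computing ADD day by day:
Day 1: max(0, 27 - 6) = 21
Day 2: max(0, 29 - 6) = 23
Day 3: max(0, 30 - 6) = 24
Day 4: max(0, 28 - 6) = 22
Day 5: max(0, 26 - 6) = 20
Day 6: max(0, 30 - 6) = 24
Day 7: max(0, 26 - 6) = 20
Day 8: max(0, 22 - 6) = 16
Day 9: max(0, 23 - 6) = 17
Day 10: max(0, 21 - 6) = 15
Day 11: max(0, 28 - 6) = 22
Day 12: max(0, 27 - 6) = 21
Day 13: max(0, 27 - 6) = 21
Day 14: max(0, 26 - 6) = 20
Total ADD = 286

286


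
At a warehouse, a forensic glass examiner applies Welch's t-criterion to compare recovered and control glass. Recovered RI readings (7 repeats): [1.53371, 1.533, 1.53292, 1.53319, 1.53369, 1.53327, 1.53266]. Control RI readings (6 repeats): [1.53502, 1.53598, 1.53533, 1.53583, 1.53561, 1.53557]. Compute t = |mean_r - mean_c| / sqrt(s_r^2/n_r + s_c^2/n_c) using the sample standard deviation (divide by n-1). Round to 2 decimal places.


Welch's t-criterion for glass RI comparison:
Recovered mean = sum / n_r = 10.73244 / 7 = 1.5332057
Control mean = sum / n_c = 9.21334 / 6 = 1.5355567
Recovered sample variance s_r^2 = 1.52495e-07
Control sample variance s_c^2 = 1.19267e-07
Welch SE (unpooled) = sqrt(s_r^2/n_r + s_c^2/n_c) = sqrt(2.1785e-08 + 1.98778e-08) = sqrt(4.16628e-08) = 0.000204115
|mean_r - mean_c| = 0.00235095
t = 0.00235095 / 0.000204115 = 11.52

11.52


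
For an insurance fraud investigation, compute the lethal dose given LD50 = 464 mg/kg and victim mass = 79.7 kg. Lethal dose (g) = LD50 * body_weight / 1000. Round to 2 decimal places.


Lethal dose calculation:
Lethal dose = LD50 * body_weight / 1000
= 464 * 79.7 / 1000
= 36980.8 / 1000
= 36.98 g

36.98


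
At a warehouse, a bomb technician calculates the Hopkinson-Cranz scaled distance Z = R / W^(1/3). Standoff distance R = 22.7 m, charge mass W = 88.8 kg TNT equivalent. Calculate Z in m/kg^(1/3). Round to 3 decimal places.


Scaled distance calculation:
W^(1/3) = 88.8^(1/3) = 4.461398
Z = R / W^(1/3) = 22.7 / 4.461398
Z = 5.088 m/kg^(1/3)

5.088


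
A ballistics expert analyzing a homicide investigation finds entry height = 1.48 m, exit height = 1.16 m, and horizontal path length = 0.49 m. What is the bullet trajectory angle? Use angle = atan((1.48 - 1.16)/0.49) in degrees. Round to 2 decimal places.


Bullet trajectory angle:
Height difference = 1.48 - 1.16 = 0.32 m
angle = atan(0.32 / 0.49)
angle = atan(0.653061)
angle = 33.15 degrees

33.15


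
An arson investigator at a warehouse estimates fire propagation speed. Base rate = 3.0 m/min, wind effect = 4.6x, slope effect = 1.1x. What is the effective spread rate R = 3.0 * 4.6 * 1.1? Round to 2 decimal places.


Fire spread rate calculation:
R = R0 * wind_factor * slope_factor
= 3.0 * 4.6 * 1.1
= 13.8 * 1.1
= 15.18 m/min

15.18


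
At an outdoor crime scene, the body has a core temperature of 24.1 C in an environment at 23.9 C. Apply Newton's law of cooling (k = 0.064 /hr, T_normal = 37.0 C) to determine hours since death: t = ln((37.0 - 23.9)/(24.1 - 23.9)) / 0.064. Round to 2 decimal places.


Using Newton's law of cooling:
t = ln((T_normal - T_ambient) / (T_body - T_ambient)) / k
T_normal - T_ambient = 13.1
T_body - T_ambient = 0.2
Ratio = 65.5
ln(ratio) = 4.18205
t = 4.18205 / 0.064 = 65.34 hours

65.34


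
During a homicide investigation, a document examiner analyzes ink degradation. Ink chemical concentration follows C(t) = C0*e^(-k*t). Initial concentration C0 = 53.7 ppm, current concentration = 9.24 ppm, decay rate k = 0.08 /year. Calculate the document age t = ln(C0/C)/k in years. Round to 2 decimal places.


Document age estimation:
C0/C = 53.7 / 9.24 = 5.811688
ln(C0/C) = 1.759871
t = 1.759871 / 0.08 = 22.00 years

22.00


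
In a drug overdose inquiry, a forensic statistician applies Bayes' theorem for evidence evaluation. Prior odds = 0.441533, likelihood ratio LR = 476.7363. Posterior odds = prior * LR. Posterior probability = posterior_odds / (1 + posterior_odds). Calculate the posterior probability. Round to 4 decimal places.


Bayesian evidence evaluation:
Posterior odds = prior_odds * LR = 0.441533 * 476.7363 = 210.4948
Posterior probability = posterior_odds / (1 + posterior_odds)
= 210.4948 / (1 + 210.4948)
= 210.4948 / 211.4948
= 0.9953

0.9953


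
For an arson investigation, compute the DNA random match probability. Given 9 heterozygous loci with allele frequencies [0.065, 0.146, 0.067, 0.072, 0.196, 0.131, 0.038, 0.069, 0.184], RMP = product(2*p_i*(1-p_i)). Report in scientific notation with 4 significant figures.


Computing RMP for 9 loci:
Locus 1: 2 * 0.065 * 0.935 = 0.12155
Locus 2: 2 * 0.146 * 0.854 = 0.249368
Locus 3: 2 * 0.067 * 0.933 = 0.125022
Locus 4: 2 * 0.072 * 0.928 = 0.133632
Locus 5: 2 * 0.196 * 0.804 = 0.315168
Locus 6: 2 * 0.131 * 0.869 = 0.227678
Locus 7: 2 * 0.038 * 0.962 = 0.073112
Locus 8: 2 * 0.069 * 0.931 = 0.128478
Locus 9: 2 * 0.184 * 0.816 = 0.300288
RMP = 1.025e-07

1.025e-07


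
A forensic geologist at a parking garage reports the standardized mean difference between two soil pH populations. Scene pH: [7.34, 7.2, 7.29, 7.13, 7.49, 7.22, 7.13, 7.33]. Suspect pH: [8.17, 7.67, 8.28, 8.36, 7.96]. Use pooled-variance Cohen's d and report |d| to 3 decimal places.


Pooled-variance Cohen's d for soil pH comparison:
Scene mean = 58.13 / 8 = 7.26625
Suspect mean = 40.44 / 5 = 8.088
Scene sample variance s_s^2 = 0.014827
Suspect sample variance s_c^2 = 0.07717
Pooled variance = ((n_s-1)*s_s^2 + (n_c-1)*s_c^2) / (n_s + n_c - 2) = 0.037497
Pooled SD = sqrt(0.037497) = 0.193641
Mean difference = -0.82175
|d| = |-0.82175| / 0.193641 = 4.244

4.244


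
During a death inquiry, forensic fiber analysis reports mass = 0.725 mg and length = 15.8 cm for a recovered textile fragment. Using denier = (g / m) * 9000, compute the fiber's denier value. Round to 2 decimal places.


Denier calculation:
Mass in grams = 0.725 mg / 1000 = 0.000725 g
Length in meters = 15.8 cm / 100 = 0.158 m
Linear density = mass / length = 0.000725 / 0.158 = 0.00458861 g/m
Denier = (g/m) * 9000 = 0.00458861 * 9000 = 41.30

41.30


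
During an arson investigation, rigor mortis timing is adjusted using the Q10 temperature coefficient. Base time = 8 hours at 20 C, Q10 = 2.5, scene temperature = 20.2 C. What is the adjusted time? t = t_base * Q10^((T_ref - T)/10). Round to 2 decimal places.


Rigor mortis time adjustment:
Exponent = (T_ref - T_actual) / 10 = (20 - 20.2) / 10 = -0.02
Q10 factor = 2.5^-0.02 = 0.98184
t_adjusted = 8 * 0.98184 = 7.85 hours

7.85


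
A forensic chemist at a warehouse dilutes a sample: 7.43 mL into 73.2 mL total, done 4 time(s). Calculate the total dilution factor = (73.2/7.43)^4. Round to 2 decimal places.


Dilution factor calculation:
Single dilution = V_total / V_sample = 73.2 / 7.43 ≈ 9.851952
Number of dilutions = 4
Total DF = (73.2 / 7.43)^4 (full precision, rounded at the end) = 9420.83

9420.83


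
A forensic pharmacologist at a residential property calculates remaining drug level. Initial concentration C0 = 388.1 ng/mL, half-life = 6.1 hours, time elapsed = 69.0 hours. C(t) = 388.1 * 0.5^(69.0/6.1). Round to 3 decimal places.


Drug concentration decay:
Number of half-lives = t / t_half = 69.0 / 6.1 = 11.311475
Decay factor = 0.5^11.311475 = 0.00039347
C(t) = 388.1 * 0.00039347 = 0.153 ng/mL

0.153


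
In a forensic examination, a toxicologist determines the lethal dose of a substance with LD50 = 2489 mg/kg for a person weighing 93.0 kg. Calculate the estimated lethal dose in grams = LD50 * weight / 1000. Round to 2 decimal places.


Lethal dose calculation:
Lethal dose = LD50 * body_weight / 1000
= 2489 * 93.0 / 1000
= 231477 / 1000
= 231.48 g

231.48


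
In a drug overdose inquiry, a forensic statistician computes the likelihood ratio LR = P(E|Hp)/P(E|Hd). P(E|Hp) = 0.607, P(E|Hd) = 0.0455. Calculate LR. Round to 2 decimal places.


Likelihood ratio calculation:
LR = P(E|Hp) / P(E|Hd)
LR = 0.607 / 0.0455
LR = 13.34

13.34


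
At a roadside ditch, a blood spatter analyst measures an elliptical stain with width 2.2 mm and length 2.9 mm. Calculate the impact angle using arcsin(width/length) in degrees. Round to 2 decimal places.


Blood spatter impact angle calculation:
width / length = 2.2 / 2.9 = 0.758621
angle = arcsin(0.758621)
angle = 49.34 degrees

49.34


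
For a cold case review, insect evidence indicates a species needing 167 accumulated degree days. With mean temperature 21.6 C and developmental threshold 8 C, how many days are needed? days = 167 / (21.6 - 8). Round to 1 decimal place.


Insect development time:
Effective temperature = avg_temp - T_base = 21.6 - 8 = 13.6 C
Days = ADD / effective_temp = 167 / 13.6 = 12.3 days

12.3


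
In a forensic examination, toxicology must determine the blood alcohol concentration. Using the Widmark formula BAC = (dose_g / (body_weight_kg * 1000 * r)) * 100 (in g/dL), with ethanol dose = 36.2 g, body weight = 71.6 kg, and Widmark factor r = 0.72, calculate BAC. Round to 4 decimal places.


Applying the Widmark formula:
BAC = (dose_g / (body_wt * 1000 * r)) * 100
Denominator = 71.6 * 1000 * 0.72 = 51552
BAC = (36.2 / 51552) * 100
BAC = 0.0702 g/dL

0.0702


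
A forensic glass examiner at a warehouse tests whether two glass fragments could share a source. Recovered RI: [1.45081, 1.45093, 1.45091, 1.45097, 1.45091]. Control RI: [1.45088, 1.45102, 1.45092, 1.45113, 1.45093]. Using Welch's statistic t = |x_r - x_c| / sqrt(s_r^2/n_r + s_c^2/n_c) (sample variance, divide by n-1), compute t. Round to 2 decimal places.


Welch's t-criterion for glass RI comparison:
Recovered mean = sum / n_r = 7.25453 / 5 = 1.450906
Control mean = sum / n_c = 7.25488 / 5 = 1.450976
Recovered sample variance s_r^2 = 3.48e-09
Control sample variance s_c^2 = 1.003e-08
Welch SE (unpooled) = sqrt(s_r^2/n_r + s_c^2/n_c) = sqrt(6.96e-10 + 2.006e-09) = sqrt(2.702e-09) = 5.19808e-05
|mean_r - mean_c| = 7e-05
t = 7e-05 / 5.19808e-05 = 1.35

1.35


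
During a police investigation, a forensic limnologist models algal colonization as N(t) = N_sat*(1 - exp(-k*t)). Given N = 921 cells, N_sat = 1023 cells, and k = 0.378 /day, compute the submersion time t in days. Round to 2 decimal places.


PMSI from diatom colonization curve:
N / N_sat = 921 / 1023 = 0.900293
1 - N/N_sat = 0.099707
ln(1 - N/N_sat) = -2.305519
t = -ln(1 - N/N_sat) / k = -(-2.305519) / 0.378 = 6.10 days

6.10


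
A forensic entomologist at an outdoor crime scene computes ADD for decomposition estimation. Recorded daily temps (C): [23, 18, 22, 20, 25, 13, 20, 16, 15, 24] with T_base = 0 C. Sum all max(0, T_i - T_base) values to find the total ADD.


Computing ADD day by day:
Day 1: max(0, 23 - 0) = 23
Day 2: max(0, 18 - 0) = 18
Day 3: max(0, 22 - 0) = 22
Day 4: max(0, 20 - 0) = 20
Day 5: max(0, 25 - 0) = 25
Day 6: max(0, 13 - 0) = 13
Day 7: max(0, 20 - 0) = 20
Day 8: max(0, 16 - 0) = 16
Day 9: max(0, 15 - 0) = 15
Day 10: max(0, 24 - 0) = 24
Total ADD = 196

196


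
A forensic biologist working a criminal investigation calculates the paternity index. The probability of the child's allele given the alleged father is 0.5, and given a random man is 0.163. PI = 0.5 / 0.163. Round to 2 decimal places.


Paternity Index calculation:
PI = P(allele|father) / P(allele|random)
PI = 0.5 / 0.163
PI = 3.07

3.07


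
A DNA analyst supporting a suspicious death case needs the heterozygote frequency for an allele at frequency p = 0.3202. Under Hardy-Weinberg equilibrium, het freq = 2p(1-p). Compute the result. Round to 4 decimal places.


Hardy-Weinberg heterozygote frequency:
q = 1 - p = 1 - 0.3202 = 0.6798
2pq = 2 * 0.3202 * 0.6798 = 0.4353

0.4353


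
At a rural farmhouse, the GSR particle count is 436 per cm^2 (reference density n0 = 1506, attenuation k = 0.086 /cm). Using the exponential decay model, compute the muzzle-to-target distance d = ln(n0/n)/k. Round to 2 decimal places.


GSR distance calculation:
n0/n = 1506 / 436 = 3.454128
ln(n0/n) = 1.23957
d = 1.23957 / 0.086 = 14.41 cm

14.41


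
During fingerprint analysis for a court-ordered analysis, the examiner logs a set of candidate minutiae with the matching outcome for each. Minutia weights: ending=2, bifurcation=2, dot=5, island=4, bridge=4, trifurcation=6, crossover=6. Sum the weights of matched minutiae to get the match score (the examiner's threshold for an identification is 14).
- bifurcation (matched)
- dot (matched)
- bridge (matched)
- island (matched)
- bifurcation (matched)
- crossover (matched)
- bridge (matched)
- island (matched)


Weighted minutiae match score:
  bifurcation: matched, +2 (running total 2)
  dot: matched, +5 (running total 7)
  bridge: matched, +4 (running total 11)
  island: matched, +4 (running total 15)
  bifurcation: matched, +2 (running total 17)
  crossover: matched, +6 (running total 23)
  bridge: matched, +4 (running total 27)
  island: matched, +4 (running total 31)
Total score = 31
Threshold = 14; verdict = identification

31


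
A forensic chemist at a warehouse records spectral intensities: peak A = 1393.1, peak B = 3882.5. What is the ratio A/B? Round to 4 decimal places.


Spectral peak ratio:
Peak A = 1393.1 counts
Peak B = 3882.5 counts
Ratio = 1393.1 / 3882.5 = 0.3588

0.3588


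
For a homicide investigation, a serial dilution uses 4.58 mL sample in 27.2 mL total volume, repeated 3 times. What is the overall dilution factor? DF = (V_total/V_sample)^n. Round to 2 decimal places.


Dilution factor calculation:
Single dilution = V_total / V_sample = 27.2 / 4.58 ≈ 5.938865
Number of dilutions = 3
Total DF = (27.2 / 4.58)^3 (full precision, rounded at the end) = 209.46

209.46


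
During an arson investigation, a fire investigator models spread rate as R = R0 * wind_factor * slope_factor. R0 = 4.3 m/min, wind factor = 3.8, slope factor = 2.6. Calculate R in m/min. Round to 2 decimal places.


Fire spread rate calculation:
R = R0 * wind_factor * slope_factor
= 4.3 * 3.8 * 2.6
= 16.34 * 2.6
= 42.48 m/min

42.48


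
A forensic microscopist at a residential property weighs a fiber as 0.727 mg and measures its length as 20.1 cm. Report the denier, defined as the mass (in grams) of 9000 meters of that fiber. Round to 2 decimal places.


Denier calculation:
Mass in grams = 0.727 mg / 1000 = 0.000727 g
Length in meters = 20.1 cm / 100 = 0.201 m
Linear density = mass / length = 0.000727 / 0.201 = 0.00361692 g/m
Denier = (g/m) * 9000 = 0.00361692 * 9000 = 32.55

32.55


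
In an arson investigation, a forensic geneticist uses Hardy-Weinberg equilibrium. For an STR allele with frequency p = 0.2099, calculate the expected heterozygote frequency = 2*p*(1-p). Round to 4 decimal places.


Hardy-Weinberg heterozygote frequency:
q = 1 - p = 1 - 0.2099 = 0.7901
2pq = 2 * 0.2099 * 0.7901 = 0.3317

0.3317


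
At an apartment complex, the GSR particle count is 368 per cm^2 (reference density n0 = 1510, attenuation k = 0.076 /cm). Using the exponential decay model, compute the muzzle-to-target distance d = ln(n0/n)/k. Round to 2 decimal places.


GSR distance calculation:
n0/n = 1510 / 368 = 4.103261
ln(n0/n) = 1.411782
d = 1.411782 / 0.076 = 18.58 cm

18.58


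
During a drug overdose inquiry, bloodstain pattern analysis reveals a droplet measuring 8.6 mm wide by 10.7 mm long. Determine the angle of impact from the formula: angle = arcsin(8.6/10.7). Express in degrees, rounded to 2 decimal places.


Blood spatter impact angle calculation:
width / length = 8.6 / 10.7 = 0.803738
angle = arcsin(0.803738)
angle = 53.49 degrees

53.49


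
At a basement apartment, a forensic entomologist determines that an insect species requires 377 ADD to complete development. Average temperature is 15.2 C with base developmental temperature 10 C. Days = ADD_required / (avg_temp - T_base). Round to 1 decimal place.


Insect development time:
Effective temperature = avg_temp - T_base = 15.2 - 10 = 5.2 C
Days = ADD / effective_temp = 377 / 5.2 = 72.5 days

72.5


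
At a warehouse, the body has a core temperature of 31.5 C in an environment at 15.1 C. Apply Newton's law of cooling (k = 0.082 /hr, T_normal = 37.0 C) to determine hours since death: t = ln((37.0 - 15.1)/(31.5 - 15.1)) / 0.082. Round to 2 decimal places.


Using Newton's law of cooling:
t = ln((T_normal - T_ambient) / (T_body - T_ambient)) / k
T_normal - T_ambient = 21.9
T_body - T_ambient = 16.4
Ratio = 1.335366
ln(ratio) = 0.289205
t = 0.289205 / 0.082 = 3.53 hours

3.53
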